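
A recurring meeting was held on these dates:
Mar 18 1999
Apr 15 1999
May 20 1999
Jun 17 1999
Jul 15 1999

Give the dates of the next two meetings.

Aug 19 1999, Sep 16 1999

Gaps: 28, 35, 28, 28 days — a mix of 28 and 35. Every date is a Thursday.
Each is the 3rd Thursday of its month.
August 1999 — 3rd Thursday is Aug 19 1999.
3rd Thursday of September 1999: Sep 16 1999.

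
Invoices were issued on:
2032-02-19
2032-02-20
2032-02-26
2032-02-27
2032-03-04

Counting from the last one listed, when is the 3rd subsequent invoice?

2032-03-12

The gap pattern 1, 6, 1, 6 repeats every 2 events.
These are the Thursdays and Fridays of each week.
Next Friday: 2032-03-05.
The following Thursday is 2032-03-11.
Next Friday: 2032-03-12.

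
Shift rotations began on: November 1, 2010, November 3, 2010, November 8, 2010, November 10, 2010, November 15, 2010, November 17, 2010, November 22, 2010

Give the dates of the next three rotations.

November 24, 2010; November 29, 2010; December 1, 2010

The gap pattern 2, 5, 2, 5, 2, 5 repeats every 2 events.
These are the Mondays and Wednesdays of each week.
The following Wednesday is November 24, 2010.
Next Monday: November 29, 2010.
Next Wednesday: December 1, 2010.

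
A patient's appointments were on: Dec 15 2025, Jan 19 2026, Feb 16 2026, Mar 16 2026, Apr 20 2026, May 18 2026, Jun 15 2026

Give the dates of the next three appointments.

All dates are Mondays, 35, 28, 28, 35, 28, 28 days apart.
Specifically, the 3rd Monday of each month.
July 2026 — 3rd Monday is Jul 20 2026.
August 2026 — 3rd Monday is Aug 17 2026.
3rd Monday of September 2026: Sep 21 2026.

Jul 20 2026, Aug 17 2026, Sep 21 2026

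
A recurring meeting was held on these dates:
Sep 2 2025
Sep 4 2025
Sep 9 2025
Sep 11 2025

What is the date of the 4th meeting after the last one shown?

Gaps: 2, 5, 2 days — not constant, but cyclic with period 2.
The events fall on every Tuesday and Thursday.
Next Tuesday: Sep 16 2025.
Next Thursday: Sep 18 2025.
The following Tuesday is Sep 23 2025.
The following Thursday is Sep 25 2025.

Sep 25 2025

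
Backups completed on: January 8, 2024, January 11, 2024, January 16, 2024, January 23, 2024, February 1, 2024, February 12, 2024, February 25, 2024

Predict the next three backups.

The spacing grows by 2 each time: 3, 5, 7, 9, 11, 13 days.
Next gap: 15 days. February 25, 2024 + 15 days = March 11, 2024.
Next gap: 17 days. March 11, 2024 + 17 days = March 28, 2024.
Next gap: 19 days. March 28, 2024 + 19 days = April 16, 2024.

March 11, 2024; March 28, 2024; April 16, 2024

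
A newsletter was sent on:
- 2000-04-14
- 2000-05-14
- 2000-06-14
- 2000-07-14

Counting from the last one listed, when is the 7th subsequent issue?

Gaps: 30, 31, 30 days — not constant. Every event is on the 14th of the month.
Pattern: the 14th of each month.
Next: August 2000 → 2000-08-14.
September 2000: 2000-09-14.
October 2000: 2000-10-14.
November 2000: 2000-11-14.
December 2000: 2000-12-14.
Next: January 2001 → 2001-01-14.
Next: February 2001 → 2001-02-14.

2001-02-14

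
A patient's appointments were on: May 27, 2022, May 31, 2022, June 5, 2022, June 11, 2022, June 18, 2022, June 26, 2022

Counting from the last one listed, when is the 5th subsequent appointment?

August 20, 2022

The spacing grows by 1 each time: 4, 5, 6, 7, 8 days.
Next gap: 9 days. June 26, 2022 + 9 days = July 5, 2022.
Next gap: 10 days. July 5, 2022 + 10 days = July 15, 2022.
Next gap: 11 days. July 15, 2022 + 11 days = July 26, 2022.
Next gap: 12 days. July 26, 2022 + 12 days = August 7, 2022.
Next gap: 13 days. August 7, 2022 + 13 days = August 20, 2022.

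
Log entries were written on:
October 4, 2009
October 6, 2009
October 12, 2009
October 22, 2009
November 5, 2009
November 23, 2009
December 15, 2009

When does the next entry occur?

Intervals are 2, 6, 10, 14, 18, 22 days — an arithmetic progression with common difference 4.
Next gap: 26 days. December 15, 2009 + 26 days = January 10, 2010.

January 10, 2010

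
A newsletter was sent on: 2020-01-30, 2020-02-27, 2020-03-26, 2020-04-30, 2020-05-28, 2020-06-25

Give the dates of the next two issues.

2020-07-30, 2020-08-27

All Thursdays; the gaps (28, 28, 35, 28, 28) vary with month length.
This is the last Thursday of each month.
July 2020 ends with Thursday 2020-07-30.
August 2020 ends with Thursday 2020-08-27.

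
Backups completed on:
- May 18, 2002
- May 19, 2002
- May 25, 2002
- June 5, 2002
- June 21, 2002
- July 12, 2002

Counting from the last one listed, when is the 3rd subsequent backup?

Intervals are 1, 6, 11, 16, 21 days — an arithmetic progression with common difference 5.
Next gap: 26 days. July 12, 2002 + 26 days = August 7, 2002.
Next gap: 31 days. August 7, 2002 + 31 days = September 7, 2002.
Next gap: 36 days. September 7, 2002 + 36 days = October 13, 2002.

October 13, 2002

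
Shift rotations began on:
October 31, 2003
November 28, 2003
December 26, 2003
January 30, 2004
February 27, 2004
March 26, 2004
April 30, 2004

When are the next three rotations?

May 28, 2004; June 25, 2004; July 30, 2004

Every date is a Friday; gaps 28, 28, 35, 28, 28, 35 days.
Each is the last Friday of its month (at least one falls on the 29th or later, ruling out '4th Friday').
May 2004 ends with Friday May 28, 2004.
Last Friday of June 2004: June 25, 2004.
July 2004 ends with Friday July 30, 2004.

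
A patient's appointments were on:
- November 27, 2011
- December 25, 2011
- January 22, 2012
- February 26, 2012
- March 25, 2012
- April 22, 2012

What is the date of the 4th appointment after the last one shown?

Gaps: 28, 28, 35, 28, 28 days — a mix of 28 and 35. Every date is a Sunday.
Each is the 4th Sunday of its month.
May 2012 — 4th Sunday is May 27, 2012.
4th Sunday of June 2012: June 24, 2012.
July 2012 — 4th Sunday is July 22, 2012.
4th Sunday of August 2012: August 26, 2012.

August 26, 2012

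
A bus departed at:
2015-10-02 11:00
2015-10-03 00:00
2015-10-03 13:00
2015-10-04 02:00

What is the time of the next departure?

2015-10-04 15:00

Spacing: 13, 13, 13 h — constant 13 h.
2015-10-04 02:00 + 13 h = 2015-10-04 15:00.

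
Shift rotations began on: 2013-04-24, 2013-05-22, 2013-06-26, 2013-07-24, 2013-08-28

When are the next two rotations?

These are Wednesdays at 28- or 35-day spacing (28, 35, 28, 35).
The pattern: 4th Wednesday of the month.
4th Wednesday of September 2013: 2013-09-25.
October 2013 — 4th Wednesday is 2013-10-23.

2013-09-25, 2013-10-23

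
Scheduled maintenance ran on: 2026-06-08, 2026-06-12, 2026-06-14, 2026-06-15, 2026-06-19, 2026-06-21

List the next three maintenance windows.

The gap pattern 4, 2, 1, 4, 2 repeats every 3 events.
These are the Mondays, Fridays and Sundays of each week.
Next Monday: 2026-06-22.
Next Friday: 2026-06-26.
Next Sunday: 2026-06-28.

2026-06-22, 2026-06-26, 2026-06-28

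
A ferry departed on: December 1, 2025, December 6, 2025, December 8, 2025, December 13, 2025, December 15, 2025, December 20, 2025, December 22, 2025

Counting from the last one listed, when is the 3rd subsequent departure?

The gap pattern 5, 2, 5, 2, 5, 2 repeats every 2 events.
These are the Mondays and Saturdays of each week.
The following Saturday is December 27, 2025.
The following Monday is December 29, 2025.
The following Saturday is January 3, 2026.

January 3, 2026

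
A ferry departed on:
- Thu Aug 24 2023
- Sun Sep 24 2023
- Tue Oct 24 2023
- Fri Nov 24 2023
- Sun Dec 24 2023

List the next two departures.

Wed Jan 24 2024, Sat Feb 24 2024

Gaps: 31, 30, 31, 30 days — not constant. Every event is on the 24th of the month.
Pattern: the 24th of each month.
January 2024: Wed Jan 24 2024.
Next: February 2024 → Sat Feb 24 2024.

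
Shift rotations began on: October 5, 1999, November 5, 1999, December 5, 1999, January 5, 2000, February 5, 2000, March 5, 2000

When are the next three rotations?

April 5, 2000; May 5, 2000; June 5, 2000

Gaps: 31, 30, 31, 31, 29 days — not constant. Every event is on the 5th of the month.
Pattern: the 5th of each month.
Next: April 2000 → April 5, 2000.
Next: May 2000 → May 5, 2000.
June 2000: June 5, 2000.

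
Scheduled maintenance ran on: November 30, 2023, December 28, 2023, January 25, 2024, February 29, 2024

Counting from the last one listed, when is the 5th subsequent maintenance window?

All Thursdays; the gaps (28, 28, 35) vary with month length.
This is the last Thursday of each month.
Last Thursday of March 2024: March 28, 2024.
April 2024 ends with Thursday April 25, 2024.
May 2024 ends with Thursday May 30, 2024.
Last Thursday of June 2024: June 27, 2024.
Last Thursday of July 2024: July 25, 2024.

July 25, 2024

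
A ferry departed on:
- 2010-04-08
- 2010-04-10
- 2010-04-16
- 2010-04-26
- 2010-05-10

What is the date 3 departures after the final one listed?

The spacing grows by 4 each time: 2, 6, 10, 14 days.
Next gap: 18 days. 2010-05-10 + 18 days = 2010-05-28.
Next gap: 22 days. 2010-05-28 + 22 days = 2010-06-19.
Next gap: 26 days. 2010-06-19 + 26 days = 2010-07-15.

2010-07-15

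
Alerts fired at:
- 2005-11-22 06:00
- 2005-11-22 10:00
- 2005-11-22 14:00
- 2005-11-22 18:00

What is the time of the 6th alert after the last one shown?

2005-11-23 18:00

Gaps: 4, 4, 4 hours — each event is 4 hours after the previous one.
2005-11-22 18:00 + 4 h = 2005-11-22 22:00.
2005-11-22 22:00 + 4 h = 2005-11-23 02:00.
2005-11-23 02:00 + 4 h = 2005-11-23 06:00.
2005-11-23 06:00 + 4 h = 2005-11-23 10:00.
2005-11-23 10:00 + 4 h = 2005-11-23 14:00.
2005-11-23 14:00 + 4 h = 2005-11-23 18:00.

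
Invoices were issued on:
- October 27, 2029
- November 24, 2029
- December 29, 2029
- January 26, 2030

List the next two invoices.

These are Saturdays with 28, 35, 28-day gaps.
Each is the final Saturday of its month — December 29, 2029 is past the 28th, so '4th Saturday' doesn't fit.
Last Saturday of February 2030: February 23, 2030.
March 2030 ends with Saturday March 30, 2030.

February 23, 2030; March 30, 2030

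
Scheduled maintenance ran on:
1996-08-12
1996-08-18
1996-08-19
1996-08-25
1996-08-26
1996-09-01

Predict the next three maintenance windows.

Every event lands on a Monday or Sunday (gaps cycle 6, 1, 6, 1, 6).
So the schedule is: every Monday and Sunday.
The following Monday is 1996-09-02.
Next Sunday: 1996-09-08.
The following Monday is 1996-09-09.

1996-09-02, 1996-09-08, 1996-09-09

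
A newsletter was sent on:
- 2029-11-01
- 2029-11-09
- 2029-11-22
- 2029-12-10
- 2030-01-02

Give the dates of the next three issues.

The spacing grows by 5 each time: 8, 13, 18, 23 days.
Next gap: 28 days. 2030-01-02 + 28 days = 2030-01-30.
Next gap: 33 days. 2030-01-30 + 33 days = 2030-03-04.
Next gap: 38 days. 2030-03-04 + 38 days = 2030-04-11.

2030-01-30, 2030-03-04, 2030-04-11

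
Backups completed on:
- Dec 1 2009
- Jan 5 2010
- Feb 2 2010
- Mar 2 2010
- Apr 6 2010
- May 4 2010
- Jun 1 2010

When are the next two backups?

All dates are Tuesdays, 35, 28, 28, 35, 28, 28 days apart.
Specifically, the 1st Tuesday of each month.
July 2010 — 1st Tuesday is Jul 6 2010.
1st Tuesday of August 2010: Aug 3 2010.

Jul 6 2010, Aug 3 2010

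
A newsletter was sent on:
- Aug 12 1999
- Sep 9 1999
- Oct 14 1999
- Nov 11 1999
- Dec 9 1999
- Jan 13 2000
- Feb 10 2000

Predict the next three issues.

These are Thursdays at 28- or 35-day spacing (28, 35, 28, 28, 35, 28).
The pattern: 2nd Thursday of the month.
2nd Thursday of March 2000: Mar 9 2000.
2nd Thursday of April 2000: Apr 13 2000.
May 2000 — 2nd Thursday is May 11 2000.

Mar 9 2000, Apr 13 2000, May 11 2000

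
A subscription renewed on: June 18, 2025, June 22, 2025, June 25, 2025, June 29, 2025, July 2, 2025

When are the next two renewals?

July 6, 2025; July 9, 2025

Gaps: 4, 3, 4, 3 days — not constant, but cyclic with period 2.
The events fall on every Wednesday and Sunday.
The following Sunday is July 6, 2025.
The following Wednesday is July 9, 2025.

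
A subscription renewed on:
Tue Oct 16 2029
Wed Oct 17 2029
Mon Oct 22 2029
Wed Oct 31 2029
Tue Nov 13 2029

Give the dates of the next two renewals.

Intervals are 1, 5, 9, 13 days — an arithmetic progression with common difference 4.
Next gap: 17 days. Tue Nov 13 2029 + 17 days = Fri Nov 30 2029.
Next gap: 21 days. Fri Nov 30 2029 + 21 days = Fri Dec 21 2029.

Fri Nov 30 2029, Fri Dec 21 2029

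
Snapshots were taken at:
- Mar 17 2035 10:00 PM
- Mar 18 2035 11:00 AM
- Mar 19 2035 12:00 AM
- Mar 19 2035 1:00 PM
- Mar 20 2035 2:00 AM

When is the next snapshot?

Mar 20 2035 3:00 PM

Gaps: 13, 13, 13, 13 hours — each event is 13 hours after the previous one.
Mar 20 2035 2:00 AM + 13 h = Mar 20 2035 3:00 PM.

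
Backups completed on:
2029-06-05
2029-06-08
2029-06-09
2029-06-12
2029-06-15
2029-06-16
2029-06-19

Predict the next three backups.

Gaps: 3, 1, 3, 3, 1, 3 days — not constant, but cyclic with period 3.
The events fall on every Tuesday, Friday and Saturday.
The following Friday is 2029-06-22.
Next Saturday: 2029-06-23.
Next Tuesday: 2029-06-26.

2029-06-22, 2029-06-23, 2029-06-26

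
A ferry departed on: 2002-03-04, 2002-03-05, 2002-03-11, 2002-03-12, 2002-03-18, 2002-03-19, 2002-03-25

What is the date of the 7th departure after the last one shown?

2002-04-16

Every event lands on a Monday or Tuesday (gaps cycle 1, 6, 1, 6, 1, 6).
So the schedule is: every Monday and Tuesday.
The following Tuesday is 2002-03-26.
Next Monday: 2002-04-01.
The following Tuesday is 2002-04-02.
The following Monday is 2002-04-08.
The following Tuesday is 2002-04-09.
The following Monday is 2002-04-15.
The following Tuesday is 2002-04-16.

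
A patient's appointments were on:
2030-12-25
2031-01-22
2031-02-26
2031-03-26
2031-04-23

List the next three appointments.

Gaps: 28, 35, 28, 28 days — a mix of 28 and 35. Every date is a Wednesday.
Each is the 4th Wednesday of its month.
4th Wednesday of May 2031: 2031-05-28.
June 2031 — 4th Wednesday is 2031-06-25.
July 2031 — 4th Wednesday is 2031-07-23.

2031-05-28, 2031-06-25, 2031-07-23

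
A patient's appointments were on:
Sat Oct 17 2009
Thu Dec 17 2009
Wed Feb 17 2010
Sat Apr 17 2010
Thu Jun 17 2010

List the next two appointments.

Gaps: 61, 62, 59, 61 days — not constant. Every event is on the 17th of the month.
Pattern: the 17th of every 2 months.
August 2010: Tue Aug 17 2010.
October 2010: Sun Oct 17 2010.

Tue Aug 17 2010, Sun Oct 17 2010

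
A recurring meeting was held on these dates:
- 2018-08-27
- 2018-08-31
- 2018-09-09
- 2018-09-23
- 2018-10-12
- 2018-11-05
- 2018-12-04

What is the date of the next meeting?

Intervals are 4, 9, 14, 19, 24, 29 days — an arithmetic progression with common difference 5.
Next gap: 34 days. 2018-12-04 + 34 days = 2019-01-07.

2019-01-07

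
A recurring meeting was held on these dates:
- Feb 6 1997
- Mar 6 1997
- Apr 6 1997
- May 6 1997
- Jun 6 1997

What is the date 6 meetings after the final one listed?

Gaps: 28, 31, 30, 31 days — not constant. Every event is on the 6th of the month.
Pattern: the 6th of each month.
July 1997: Jul 6 1997.
Next: August 1997 → Aug 6 1997.
September 1997: Sep 6 1997.
Next: October 1997 → Oct 6 1997.
November 1997: Nov 6 1997.
Next: December 1997 → Dec 6 1997.

Dec 6 1997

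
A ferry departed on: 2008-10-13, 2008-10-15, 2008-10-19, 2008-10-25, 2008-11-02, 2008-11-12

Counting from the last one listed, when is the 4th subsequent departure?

Intervals are 2, 4, 6, 8, 10 days — an arithmetic progression with common difference 2.
Next gap: 12 days. 2008-11-12 + 12 days = 2008-11-24.
Next gap: 14 days. 2008-11-24 + 14 days = 2008-12-08.
Next gap: 16 days. 2008-12-08 + 16 days = 2008-12-24.
Next gap: 18 days. 2008-12-24 + 18 days = 2009-01-11.

2009-01-11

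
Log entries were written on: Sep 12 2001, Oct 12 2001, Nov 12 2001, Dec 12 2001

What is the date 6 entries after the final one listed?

Each date is the 12th; the gaps (30, 31, 30) track the month lengths.
The rule is the 12th of each month.
January 2002: Jan 12 2002.
February 2002: Feb 12 2002.
March 2002: Mar 12 2002.
Next: April 2002 → Apr 12 2002.
May 2002: May 12 2002.
Next: June 2002 → Jun 12 2002.

Jun 12 2002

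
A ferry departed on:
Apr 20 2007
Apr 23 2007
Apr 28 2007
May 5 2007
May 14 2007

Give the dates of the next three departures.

The spacing grows by 2 each time: 3, 5, 7, 9 days.
Next gap: 11 days. May 14 2007 + 11 days = May 25 2007.
Next gap: 13 days. May 25 2007 + 13 days = Jun 7 2007.
Next gap: 15 days. Jun 7 2007 + 15 days = Jun 22 2007.

May 25 2007, Jun 7 2007, Jun 22 2007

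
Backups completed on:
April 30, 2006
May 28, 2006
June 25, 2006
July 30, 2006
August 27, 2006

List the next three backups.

All Sundays; the gaps (28, 28, 35, 28) vary with month length.
This is the last Sunday of each month.
September 2006 ends with Sunday September 24, 2006.
October 2006 ends with Sunday October 29, 2006.
Last Sunday of November 2006: November 26, 2006.

September 24, 2006; October 29, 2006; November 26, 2006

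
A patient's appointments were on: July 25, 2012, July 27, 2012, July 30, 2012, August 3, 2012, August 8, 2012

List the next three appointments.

Gaps: 2, 3, 4, 5 days — each gap is 1 larger than the previous one.
Next gap: 6 days. August 8, 2012 + 6 days = August 14, 2012.
Next gap: 7 days. August 14, 2012 + 7 days = August 21, 2012.
Next gap: 8 days. August 21, 2012 + 8 days = August 29, 2012.

August 14, 2012; August 21, 2012; August 29, 2012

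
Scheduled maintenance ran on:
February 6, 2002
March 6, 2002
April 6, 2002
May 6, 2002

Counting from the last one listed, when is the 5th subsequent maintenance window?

Gaps: 28, 31, 30 days — not constant. Every event is on the 6th of the month.
Pattern: the 6th of each month.
June 2002: June 6, 2002.
July 2002: July 6, 2002.
Next: August 2002 → August 6, 2002.
Next: September 2002 → September 6, 2002.
Next: October 2002 → October 6, 2002.

October 6, 2002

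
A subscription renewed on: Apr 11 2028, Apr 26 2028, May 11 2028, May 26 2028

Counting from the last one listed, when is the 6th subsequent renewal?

Aug 24 2028

Gaps between consecutive events: 15, 15, 15 days — a constant 15-day interval.
May 26 2028 + 15 days = Jun 10 2028.
Jun 10 2028 + 15 days = Jun 25 2028.
Jun 25 2028 + 15 days = Jul 10 2028.
Jul 10 2028 + 15 days = Jul 25 2028.
Jul 25 2028 + 15 days = Aug 9 2028.
Aug 9 2028 + 15 days = Aug 24 2028.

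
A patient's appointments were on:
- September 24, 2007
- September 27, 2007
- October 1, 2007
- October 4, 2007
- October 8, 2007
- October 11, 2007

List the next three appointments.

The gap pattern 3, 4, 3, 4, 3 repeats every 2 events.
These are the Mondays and Thursdays of each week.
Next Monday: October 15, 2007.
Next Thursday: October 18, 2007.
Next Monday: October 22, 2007.

October 15, 2007; October 18, 2007; October 22, 2007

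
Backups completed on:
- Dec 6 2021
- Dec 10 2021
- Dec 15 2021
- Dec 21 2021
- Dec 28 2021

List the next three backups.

Jan 5 2022, Jan 14 2022, Jan 24 2022

Gaps: 4, 5, 6, 7 days — each gap is 1 larger than the previous one.
Next gap: 8 days. Dec 28 2021 + 8 days = Jan 5 2022.
Next gap: 9 days. Jan 5 2022 + 9 days = Jan 14 2022.
Next gap: 10 days. Jan 14 2022 + 10 days = Jan 24 2022.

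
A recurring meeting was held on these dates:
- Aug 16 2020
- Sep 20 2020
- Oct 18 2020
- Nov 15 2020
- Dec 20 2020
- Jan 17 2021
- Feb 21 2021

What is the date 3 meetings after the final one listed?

All dates are Sundays, 35, 28, 28, 35, 28, 35 days apart.
Specifically, the 3rd Sunday of each month.
3rd Sunday of March 2021: Mar 21 2021.
3rd Sunday of April 2021: Apr 18 2021.
May 2021 — 3rd Sunday is May 16 2021.

May 16 2021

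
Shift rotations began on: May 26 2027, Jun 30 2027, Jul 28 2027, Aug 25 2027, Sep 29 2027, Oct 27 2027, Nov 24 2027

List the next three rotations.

These are Wednesdays with 35, 28, 28, 35, 28, 28-day gaps.
Each is the final Wednesday of its month — Jun 30 2027 is past the 28th, so '4th Wednesday' doesn't fit.
Last Wednesday of December 2027: Dec 29 2027.
January 2028 ends with Wednesday Jan 26 2028.
Last Wednesday of February 2028: Feb 23 2028.

Dec 29 2027, Jan 26 2028, Feb 23 2028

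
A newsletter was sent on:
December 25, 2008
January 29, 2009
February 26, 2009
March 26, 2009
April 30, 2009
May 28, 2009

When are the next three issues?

These are Thursdays with 35, 28, 28, 35, 28-day gaps.
Each is the final Thursday of its month — January 29, 2009 is past the 28th, so '4th Thursday' doesn't fit.
Last Thursday of June 2009: June 25, 2009.
Last Thursday of July 2009: July 30, 2009.
Last Thursday of August 2009: August 27, 2009.

June 25, 2009; July 30, 2009; August 27, 2009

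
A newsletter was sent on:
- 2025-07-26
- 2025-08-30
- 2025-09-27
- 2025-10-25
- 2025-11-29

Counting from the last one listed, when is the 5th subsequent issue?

All Saturdays; the gaps (35, 28, 28, 35) vary with month length.
This is the last Saturday of each month.
December 2025 ends with Saturday 2025-12-27.
January 2026 ends with Saturday 2026-01-31.
Last Saturday of February 2026: 2026-02-28.
March 2026 ends with Saturday 2026-03-28.
April 2026 ends with Saturday 2026-04-25.

2026-04-25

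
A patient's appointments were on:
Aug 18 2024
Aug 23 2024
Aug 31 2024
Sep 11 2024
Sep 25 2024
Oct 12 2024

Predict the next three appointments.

Nov 1 2024, Nov 24 2024, Dec 20 2024

Gaps: 5, 8, 11, 14, 17 days — each gap is 3 larger than the previous one.
Next gap: 20 days. Oct 12 2024 + 20 days = Nov 1 2024.
Next gap: 23 days. Nov 1 2024 + 23 days = Nov 24 2024.
Next gap: 26 days. Nov 24 2024 + 26 days = Dec 20 2024.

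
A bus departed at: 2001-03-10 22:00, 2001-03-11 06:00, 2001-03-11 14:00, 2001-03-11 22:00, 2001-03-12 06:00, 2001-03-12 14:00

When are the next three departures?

2001-03-12 22:00, 2001-03-13 06:00, 2001-03-13 14:00

Spacing: 8, 8, 8, 8, 8 h — constant 8 h.
2001-03-12 14:00 + 8 h = 2001-03-12 22:00.
2001-03-12 22:00 + 8 h = 2001-03-13 06:00.
2001-03-13 06:00 + 8 h = 2001-03-13 14:00.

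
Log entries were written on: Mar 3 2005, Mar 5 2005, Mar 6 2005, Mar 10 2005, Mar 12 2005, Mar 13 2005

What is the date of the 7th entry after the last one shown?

Every event lands on a Thursday or Saturday or Sunday (gaps cycle 2, 1, 4, 2, 1).
So the schedule is: every Thursday, Saturday and Sunday.
The following Thursday is Mar 17 2005.
The following Saturday is Mar 19 2005.
The following Sunday is Mar 20 2005.
The following Thursday is Mar 24 2005.
Next Saturday: Mar 26 2005.
Next Sunday: Mar 27 2005.
The following Thursday is Mar 31 2005.

Mar 31 2005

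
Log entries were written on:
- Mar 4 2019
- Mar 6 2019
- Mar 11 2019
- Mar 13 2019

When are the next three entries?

Gaps: 2, 5, 2 days — not constant, but cyclic with period 2.
The events fall on every Monday and Wednesday.
The following Monday is Mar 18 2019.
Next Wednesday: Mar 20 2019.
The following Monday is Mar 25 2019.

Mar 18 2019, Mar 20 2019, Mar 25 2019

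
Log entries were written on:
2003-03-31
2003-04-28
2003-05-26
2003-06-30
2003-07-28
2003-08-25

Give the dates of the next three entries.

2003-09-29, 2003-10-27, 2003-11-24

All Mondays; the gaps (28, 28, 35, 28, 28) vary with month length.
This is the last Monday of each month.
Last Monday of September 2003: 2003-09-29.
October 2003 ends with Monday 2003-10-27.
Last Monday of November 2003: 2003-11-24.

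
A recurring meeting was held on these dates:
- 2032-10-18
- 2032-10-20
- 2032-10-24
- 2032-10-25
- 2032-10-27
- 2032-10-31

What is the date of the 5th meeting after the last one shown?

Gaps: 2, 4, 1, 2, 4 days — not constant, but cyclic with period 3.
The events fall on every Monday, Wednesday and Sunday.
Next Monday: 2032-11-01.
The following Wednesday is 2032-11-03.
Next Sunday: 2032-11-07.
The following Monday is 2032-11-08.
The following Wednesday is 2032-11-10.

2032-11-10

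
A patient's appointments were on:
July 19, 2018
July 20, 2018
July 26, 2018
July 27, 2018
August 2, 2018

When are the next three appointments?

The gap pattern 1, 6, 1, 6 repeats every 2 events.
These are the Thursdays and Fridays of each week.
The following Friday is August 3, 2018.
The following Thursday is August 9, 2018.
Next Friday: August 10, 2018.

August 3, 2018; August 9, 2018; August 10, 2018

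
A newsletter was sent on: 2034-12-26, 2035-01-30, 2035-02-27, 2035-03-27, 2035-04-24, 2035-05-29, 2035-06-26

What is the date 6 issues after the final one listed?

2035-12-25

These are Tuesdays with 35, 28, 28, 28, 35, 28-day gaps.
Each is the final Tuesday of its month — 2035-01-30 is past the 28th, so '4th Tuesday' doesn't fit.
Last Tuesday of July 2035: 2035-07-31.
August 2035 ends with Tuesday 2035-08-28.
September 2035 ends with Tuesday 2035-09-25.
Last Tuesday of October 2035: 2035-10-30.
November 2035 ends with Tuesday 2035-11-27.
Last Tuesday of December 2035: 2035-12-25.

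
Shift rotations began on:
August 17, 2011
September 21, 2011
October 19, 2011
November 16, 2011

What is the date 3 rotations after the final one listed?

February 15, 2012

These are Wednesdays at 28- or 35-day spacing (35, 28, 28).
The pattern: 3rd Wednesday of the month.
December 2011 — 3rd Wednesday is December 21, 2011.
3rd Wednesday of January 2012: January 18, 2012.
3rd Wednesday of February 2012: February 15, 2012.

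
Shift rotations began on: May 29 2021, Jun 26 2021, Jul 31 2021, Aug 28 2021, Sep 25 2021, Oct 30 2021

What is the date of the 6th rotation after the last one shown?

Apr 30 2022

All Saturdays; the gaps (28, 35, 28, 28, 35) vary with month length.
This is the last Saturday of each month.
Last Saturday of November 2021: Nov 27 2021.
Last Saturday of December 2021: Dec 25 2021.
January 2022 ends with Saturday Jan 29 2022.
Last Saturday of February 2022: Feb 26 2022.
March 2022 ends with Saturday Mar 26 2022.
Last Saturday of April 2022: Apr 30 2022.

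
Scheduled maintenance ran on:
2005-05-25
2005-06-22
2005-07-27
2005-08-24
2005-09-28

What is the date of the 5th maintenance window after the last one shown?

2006-02-22

All dates are Wednesdays, 28, 35, 28, 35 days apart.
Specifically, the 4th Wednesday of each month.
October 2005 — 4th Wednesday is 2005-10-26.
November 2005 — 4th Wednesday is 2005-11-23.
4th Wednesday of December 2005: 2005-12-28.
January 2006 — 4th Wednesday is 2006-01-25.
4th Wednesday of February 2006: 2006-02-22.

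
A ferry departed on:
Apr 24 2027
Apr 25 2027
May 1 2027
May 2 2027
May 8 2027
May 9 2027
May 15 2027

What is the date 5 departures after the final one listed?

May 30 2027

The gap pattern 1, 6, 1, 6, 1, 6 repeats every 2 events.
These are the Saturdays and Sundays of each week.
The following Sunday is May 16 2027.
The following Saturday is May 22 2027.
The following Sunday is May 23 2027.
Next Saturday: May 29 2027.
The following Sunday is May 30 2027.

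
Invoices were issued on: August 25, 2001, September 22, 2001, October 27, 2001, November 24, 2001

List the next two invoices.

All dates are Saturdays, 28, 35, 28 days apart.
Specifically, the 4th Saturday of each month.
December 2001 — 4th Saturday is December 22, 2001.
4th Saturday of January 2002: January 26, 2002.

December 22, 2001; January 26, 2002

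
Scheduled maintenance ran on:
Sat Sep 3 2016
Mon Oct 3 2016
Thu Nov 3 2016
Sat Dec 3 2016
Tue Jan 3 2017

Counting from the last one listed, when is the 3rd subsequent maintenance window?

Mon Apr 3 2017

The day-of-month is always 3 (30, 31, 30, 31 days between events).
So this recurs on the 3rd of each month.
Next: February 2017 → Fri Feb 3 2017.
Next: March 2017 → Fri Mar 3 2017.
April 2017: Mon Apr 3 2017.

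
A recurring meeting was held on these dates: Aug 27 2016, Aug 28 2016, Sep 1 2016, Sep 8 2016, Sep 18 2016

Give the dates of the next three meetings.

The spacing grows by 3 each time: 1, 4, 7, 10 days.
Next gap: 13 days. Sep 18 2016 + 13 days = Oct 1 2016.
Next gap: 16 days. Oct 1 2016 + 16 days = Oct 17 2016.
Next gap: 19 days. Oct 17 2016 + 19 days = Nov 5 2016.

Oct 1 2016, Oct 17 2016, Nov 5 2016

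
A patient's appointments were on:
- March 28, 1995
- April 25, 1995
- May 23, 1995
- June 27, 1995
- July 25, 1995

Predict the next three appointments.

August 22, 1995; September 26, 1995; October 24, 1995

All dates are Tuesdays, 28, 28, 35, 28 days apart.
Specifically, the 4th Tuesday of each month.
4th Tuesday of August 1995: August 22, 1995.
4th Tuesday of September 1995: September 26, 1995.
October 1995 — 4th Tuesday is October 24, 1995.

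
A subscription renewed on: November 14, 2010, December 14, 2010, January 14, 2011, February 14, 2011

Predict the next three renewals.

Gaps: 30, 31, 31 days — not constant. Every event is on the 14th of the month.
Pattern: the 14th of each month.
March 2011: March 14, 2011.
April 2011: April 14, 2011.
May 2011: May 14, 2011.

March 14, 2011; April 14, 2011; May 14, 2011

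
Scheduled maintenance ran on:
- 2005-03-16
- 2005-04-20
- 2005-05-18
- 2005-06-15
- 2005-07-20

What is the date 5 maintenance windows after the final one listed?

2005-12-21

Gaps: 35, 28, 28, 35 days — a mix of 28 and 35. Every date is a Wednesday.
Each is the 3rd Wednesday of its month.
3rd Wednesday of August 2005: 2005-08-17.
September 2005 — 3rd Wednesday is 2005-09-21.
3rd Wednesday of October 2005: 2005-10-19.
3rd Wednesday of November 2005: 2005-11-16.
December 2005 — 3rd Wednesday is 2005-12-21.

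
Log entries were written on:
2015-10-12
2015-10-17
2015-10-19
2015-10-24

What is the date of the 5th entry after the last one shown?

Gaps: 5, 2, 5 days — not constant, but cyclic with period 2.
The events fall on every Monday and Saturday.
The following Monday is 2015-10-26.
The following Saturday is 2015-10-31.
The following Monday is 2015-11-02.
Next Saturday: 2015-11-07.
The following Monday is 2015-11-09.

2015-11-09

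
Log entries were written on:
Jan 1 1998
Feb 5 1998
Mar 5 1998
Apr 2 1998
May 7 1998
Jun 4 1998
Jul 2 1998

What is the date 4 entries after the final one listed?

Nov 5 1998

These are Thursdays at 28- or 35-day spacing (35, 28, 28, 35, 28, 28).
The pattern: 1st Thursday of the month.
1st Thursday of August 1998: Aug 6 1998.
September 1998 — 1st Thursday is Sep 3 1998.
1st Thursday of October 1998: Oct 1 1998.
1st Thursday of November 1998: Nov 5 1998.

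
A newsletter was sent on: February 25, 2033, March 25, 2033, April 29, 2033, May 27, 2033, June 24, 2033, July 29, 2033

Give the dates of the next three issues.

August 26, 2033; September 30, 2033; October 28, 2033

Every date is a Friday; gaps 28, 35, 28, 28, 35 days.
Each is the last Friday of its month (at least one falls on the 29th or later, ruling out '4th Friday').
Last Friday of August 2033: August 26, 2033.
Last Friday of September 2033: September 30, 2033.
Last Friday of October 2033: October 28, 2033.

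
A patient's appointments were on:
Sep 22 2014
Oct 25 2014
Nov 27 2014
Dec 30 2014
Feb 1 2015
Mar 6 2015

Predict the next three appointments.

Apr 8 2015, May 11 2015, Jun 13 2015

Gaps between consecutive events: 33, 33, 33, 33, 33 days — a constant 33-day interval.
Mar 6 2015 + 33 days = Apr 8 2015.
Apr 8 2015 + 33 days = May 11 2015.
May 11 2015 + 33 days = Jun 13 2015.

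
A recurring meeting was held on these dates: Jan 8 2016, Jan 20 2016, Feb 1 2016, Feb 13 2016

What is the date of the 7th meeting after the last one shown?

The spacing is 12, 12, 12 days — always 12 days.
Feb 13 2016 + 12 days = Feb 25 2016.
Feb 25 2016 + 12 days = Mar 8 2016.
Mar 8 2016 + 12 days = Mar 20 2016.
Mar 20 2016 + 12 days = Apr 1 2016.
Apr 1 2016 + 12 days = Apr 13 2016.
Apr 13 2016 + 12 days = Apr 25 2016.
Apr 25 2016 + 12 days = May 7 2016.

May 7 2016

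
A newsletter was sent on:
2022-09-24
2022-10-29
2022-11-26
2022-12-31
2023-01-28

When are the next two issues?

2023-02-25, 2023-03-25

Every date is a Saturday; gaps 35, 28, 35, 28 days.
Each is the last Saturday of its month (at least one falls on the 29th or later, ruling out '4th Saturday').
Last Saturday of February 2023: 2023-02-25.
Last Saturday of March 2023: 2023-03-25.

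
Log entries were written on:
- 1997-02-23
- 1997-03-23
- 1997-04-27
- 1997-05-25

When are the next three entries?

1997-06-22, 1997-07-27, 1997-08-24

Gaps: 28, 35, 28 days — a mix of 28 and 35. Every date is a Sunday.
Each is the 4th Sunday of its month.
4th Sunday of June 1997: 1997-06-22.
July 1997 — 4th Sunday is 1997-07-27.
4th Sunday of August 1997: 1997-08-24.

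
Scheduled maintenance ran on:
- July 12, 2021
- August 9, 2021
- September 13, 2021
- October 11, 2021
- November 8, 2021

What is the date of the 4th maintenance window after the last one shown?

Gaps: 28, 35, 28, 28 days — a mix of 28 and 35. Every date is a Monday.
Each is the 2nd Monday of its month.
2nd Monday of December 2021: December 13, 2021.
January 2022 — 2nd Monday is January 10, 2022.
February 2022 — 2nd Monday is February 14, 2022.
March 2022 — 2nd Monday is March 14, 2022.

March 14, 2022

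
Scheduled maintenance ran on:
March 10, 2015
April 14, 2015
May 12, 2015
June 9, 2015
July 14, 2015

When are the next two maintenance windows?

All dates are Tuesdays, 35, 28, 28, 35 days apart.
Specifically, the 2nd Tuesday of each month.
2nd Tuesday of August 2015: August 11, 2015.
2nd Tuesday of September 2015: September 8, 2015.

August 11, 2015; September 8, 2015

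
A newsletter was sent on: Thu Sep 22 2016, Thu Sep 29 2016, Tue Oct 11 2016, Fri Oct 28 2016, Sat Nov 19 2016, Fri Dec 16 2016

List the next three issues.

Intervals are 7, 12, 17, 22, 27 days — an arithmetic progression with common difference 5.
Next gap: 32 days. Fri Dec 16 2016 + 32 days = Tue Jan 17 2017.
Next gap: 37 days. Tue Jan 17 2017 + 37 days = Thu Feb 23 2017.
Next gap: 42 days. Thu Feb 23 2017 + 42 days = Thu Apr 6 2017.

Tue Jan 17 2017, Thu Feb 23 2017, Thu Apr 6 2017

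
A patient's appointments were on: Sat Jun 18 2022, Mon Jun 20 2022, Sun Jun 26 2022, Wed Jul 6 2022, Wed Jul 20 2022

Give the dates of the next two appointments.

Sun Aug 7 2022, Mon Aug 29 2022

Intervals are 2, 6, 10, 14 days — an arithmetic progression with common difference 4.
Next gap: 18 days. Wed Jul 20 2022 + 18 days = Sun Aug 7 2022.
Next gap: 22 days. Sun Aug 7 2022 + 22 days = Mon Aug 29 2022.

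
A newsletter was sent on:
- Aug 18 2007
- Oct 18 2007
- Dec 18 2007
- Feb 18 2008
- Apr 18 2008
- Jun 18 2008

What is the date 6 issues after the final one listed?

Gaps: 61, 61, 62, 60, 61 days — not constant. Every event is on the 18th of the month.
Pattern: the 18th of every 2 months.
August 2008: Aug 18 2008.
Next: October 2008 → Oct 18 2008.
Next: December 2008 → Dec 18 2008.
Next: February 2009 → Feb 18 2009.
Next: April 2009 → Apr 18 2009.
June 2009: Jun 18 2009.

Jun 18 2009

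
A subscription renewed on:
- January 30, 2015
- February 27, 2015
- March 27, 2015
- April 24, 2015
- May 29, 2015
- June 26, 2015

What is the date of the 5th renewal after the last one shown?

November 27, 2015

These are Fridays with 28, 28, 28, 35, 28-day gaps.
Each is the final Friday of its month — January 30, 2015 is past the 28th, so '4th Friday' doesn't fit.
July 2015 ends with Friday July 31, 2015.
August 2015 ends with Friday August 28, 2015.
Last Friday of September 2015: September 25, 2015.
Last Friday of October 2015: October 30, 2015.
Last Friday of November 2015: November 27, 2015.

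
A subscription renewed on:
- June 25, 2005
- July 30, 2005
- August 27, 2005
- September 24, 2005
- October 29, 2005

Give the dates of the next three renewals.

Every date is a Saturday; gaps 35, 28, 28, 35 days.
Each is the last Saturday of its month (at least one falls on the 29th or later, ruling out '4th Saturday').
Last Saturday of November 2005: November 26, 2005.
Last Saturday of December 2005: December 31, 2005.
Last Saturday of January 2006: January 28, 2006.

November 26, 2005; December 31, 2005; January 28, 2006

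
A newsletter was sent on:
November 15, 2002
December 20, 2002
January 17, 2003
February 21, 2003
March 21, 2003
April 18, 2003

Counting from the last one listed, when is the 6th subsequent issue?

October 17, 2003

All dates are Fridays, 35, 28, 35, 28, 28 days apart.
Specifically, the 3rd Friday of each month.
3rd Friday of May 2003: May 16, 2003.
June 2003 — 3rd Friday is June 20, 2003.
3rd Friday of July 2003: July 18, 2003.
August 2003 — 3rd Friday is August 15, 2003.
September 2003 — 3rd Friday is September 19, 2003.
October 2003 — 3rd Friday is October 17, 2003.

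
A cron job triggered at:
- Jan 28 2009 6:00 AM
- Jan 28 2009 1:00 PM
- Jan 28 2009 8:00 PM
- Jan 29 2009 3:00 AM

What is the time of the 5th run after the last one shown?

Jan 30 2009 2:00 PM

Gaps: 7, 7, 7 hours — each event is 7 hours after the previous one.
Jan 29 2009 3:00 AM + 7 h = Jan 29 2009 10:00 AM.
Jan 29 2009 10:00 AM + 7 h = Jan 29 2009 5:00 PM.
Jan 29 2009 5:00 PM + 7 h = Jan 30 2009 12:00 AM.
Jan 30 2009 12:00 AM + 7 h = Jan 30 2009 7:00 AM.
Jan 30 2009 7:00 AM + 7 h = Jan 30 2009 2:00 PM.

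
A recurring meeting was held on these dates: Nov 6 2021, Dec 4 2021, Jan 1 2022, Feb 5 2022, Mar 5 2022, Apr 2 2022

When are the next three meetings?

Gaps: 28, 28, 35, 28, 28 days — a mix of 28 and 35. Every date is a Saturday.
Each is the 1st Saturday of its month.
May 2022 — 1st Saturday is May 7 2022.
June 2022 — 1st Saturday is Jun 4 2022.
July 2022 — 1st Saturday is Jul 2 2022.

May 7 2022, Jun 4 2022, Jul 2 2022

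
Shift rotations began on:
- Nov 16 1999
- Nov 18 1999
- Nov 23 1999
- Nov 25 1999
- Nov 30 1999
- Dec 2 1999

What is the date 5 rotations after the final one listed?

Gaps: 2, 5, 2, 5, 2 days — not constant, but cyclic with period 2.
The events fall on every Tuesday and Thursday.
The following Tuesday is Dec 7 1999.
Next Thursday: Dec 9 1999.
The following Tuesday is Dec 14 1999.
Next Thursday: Dec 16 1999.
The following Tuesday is Dec 21 1999.

Dec 21 1999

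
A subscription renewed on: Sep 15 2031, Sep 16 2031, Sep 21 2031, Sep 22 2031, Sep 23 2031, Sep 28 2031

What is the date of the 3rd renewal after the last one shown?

Every event lands on a Monday or Tuesday or Sunday (gaps cycle 1, 5, 1, 1, 5).
So the schedule is: every Monday, Tuesday and Sunday.
Next Monday: Sep 29 2031.
The following Tuesday is Sep 30 2031.
Next Sunday: Oct 5 2031.

Oct 5 2031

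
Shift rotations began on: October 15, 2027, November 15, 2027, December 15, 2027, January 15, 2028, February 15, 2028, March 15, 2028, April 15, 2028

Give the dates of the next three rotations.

Gaps: 31, 30, 31, 31, 29, 31 days — not constant. Every event is on the 15th of the month.
Pattern: the 15th of each month.
Next: May 2028 → May 15, 2028.
June 2028: June 15, 2028.
Next: July 2028 → July 15, 2028.

May 15, 2028; June 15, 2028; July 15, 2028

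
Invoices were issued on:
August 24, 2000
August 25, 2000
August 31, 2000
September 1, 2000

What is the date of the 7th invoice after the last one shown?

The gap pattern 1, 6, 1 repeats every 2 events.
These are the Thursdays and Fridays of each week.
The following Thursday is September 7, 2000.
The following Friday is September 8, 2000.
Next Thursday: September 14, 2000.
Next Friday: September 15, 2000.
The following Thursday is September 21, 2000.
Next Friday: September 22, 2000.
The following Thursday is September 28, 2000.

September 28, 2000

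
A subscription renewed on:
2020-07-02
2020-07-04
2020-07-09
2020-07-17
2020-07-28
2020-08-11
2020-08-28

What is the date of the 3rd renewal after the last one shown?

The spacing grows by 3 each time: 2, 5, 8, 11, 14, 17 days.
Next gap: 20 days. 2020-08-28 + 20 days = 2020-09-17.
Next gap: 23 days. 2020-09-17 + 23 days = 2020-10-10.
Next gap: 26 days. 2020-10-10 + 26 days = 2020-11-05.

2020-11-05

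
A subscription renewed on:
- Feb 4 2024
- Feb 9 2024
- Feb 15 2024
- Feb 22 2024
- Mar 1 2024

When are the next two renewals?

Gaps: 5, 6, 7, 8 days — each gap is 1 larger than the previous one.
Next gap: 9 days. Mar 1 2024 + 9 days = Mar 10 2024.
Next gap: 10 days. Mar 10 2024 + 10 days = Mar 20 2024.

Mar 10 2024, Mar 20 2024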